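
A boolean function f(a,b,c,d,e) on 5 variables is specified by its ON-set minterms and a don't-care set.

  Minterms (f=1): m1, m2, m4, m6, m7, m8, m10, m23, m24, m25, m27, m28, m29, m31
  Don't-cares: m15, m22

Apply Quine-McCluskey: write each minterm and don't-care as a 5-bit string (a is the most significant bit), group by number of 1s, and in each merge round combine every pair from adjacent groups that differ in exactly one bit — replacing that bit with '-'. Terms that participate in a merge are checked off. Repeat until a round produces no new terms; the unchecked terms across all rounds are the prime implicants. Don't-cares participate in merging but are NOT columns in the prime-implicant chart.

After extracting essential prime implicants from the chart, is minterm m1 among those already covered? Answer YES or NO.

YES

[col 0] 00001, 00010*, 00100*, 00110*, 00111*, 01000*, 01010*, 01111*, 10110*, 10111*, 11000*, 11001*, 11011*, 11100*, 11101*, 11111*
[col 1] -0110*, -0111*, -1000, -1111*, 0-010, 0-111*, 00-10, 001-0, 0011-*, 010-0, 1-111*, 1011-*, 11-00*, 11-01*, 11-11*, 110-1*, 1100-*, 111-1*, 1110-*
[col 2] --111, -011-, 11--1, 11-0-
Prime implicants: --111, -011-, -1000, 0-010, 00-10, 00001, 001-0, 010-0, 11--1, 11-0-
PI chart (minterm → PIs covering it):
  1 | 00001  (sole → essential)
  2 | 0-010,00-10
  4 | 001-0  (sole → essential)
  6 | -011-,00-10,001-0
  7 | --111,-011-
  8 | -1000,010-0
  10 | 0-010,010-0
  23 | --111,-011-
  24 | -1000,11-0-
  25 | 11--1,11-0-
  27 | 11--1  (sole → essential)
  28 | 11-0-  (sole → essential)
  29 | 11--1,11-0-
  31 | --111,11--1
Essential prime implicants: 00001, 001-0, 11--1, 11-0-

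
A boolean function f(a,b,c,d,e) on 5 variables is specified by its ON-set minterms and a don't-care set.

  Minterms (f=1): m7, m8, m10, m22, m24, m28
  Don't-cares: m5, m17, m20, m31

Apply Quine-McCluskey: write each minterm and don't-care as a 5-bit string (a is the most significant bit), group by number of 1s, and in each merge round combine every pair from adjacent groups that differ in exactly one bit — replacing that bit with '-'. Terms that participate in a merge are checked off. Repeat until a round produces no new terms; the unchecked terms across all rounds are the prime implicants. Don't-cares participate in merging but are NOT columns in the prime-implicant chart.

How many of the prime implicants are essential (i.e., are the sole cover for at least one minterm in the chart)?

[col 0] 00101*, 00111*, 01000*, 01010*, 10001, 10100*, 10110*, 11000*, 11100*, 11111
[col 1] -1000, 001-1, 010-0, 1-100, 101-0, 11-00
Prime implicants: -1000, 001-1, 010-0, 1-100, 10001, 101-0, 11-00, 11111
PI chart (minterm → PIs covering it):
  7 | 001-1  (sole → essential)
  8 | -1000,010-0
  10 | 010-0  (sole → essential)
  22 | 101-0  (sole → essential)
  24 | -1000,11-00
  28 | 1-100,11-00
Essential prime implicants: 001-1, 010-0, 101-0

3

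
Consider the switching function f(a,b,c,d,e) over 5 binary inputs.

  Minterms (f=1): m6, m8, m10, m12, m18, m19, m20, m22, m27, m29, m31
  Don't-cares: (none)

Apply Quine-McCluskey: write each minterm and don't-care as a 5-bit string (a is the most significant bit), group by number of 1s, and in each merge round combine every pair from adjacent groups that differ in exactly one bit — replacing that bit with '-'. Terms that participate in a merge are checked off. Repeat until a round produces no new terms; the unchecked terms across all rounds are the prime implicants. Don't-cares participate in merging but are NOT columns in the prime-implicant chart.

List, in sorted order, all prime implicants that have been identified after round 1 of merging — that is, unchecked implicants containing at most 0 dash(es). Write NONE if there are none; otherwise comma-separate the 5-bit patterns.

NONE

[col 0] 00110*, 01000*, 01010*, 01100*, 10010*, 10011*, 10100*, 10110*, 11011*, 11101*, 11111*
[col 1] -0110, 01-00, 010-0, 1-011, 10-10, 1001-, 101-0, 11-11, 111-1
Prime implicants: -0110, 01-00, 010-0, 1-011, 10-10, 1001-, 101-0, 11-11, 111-1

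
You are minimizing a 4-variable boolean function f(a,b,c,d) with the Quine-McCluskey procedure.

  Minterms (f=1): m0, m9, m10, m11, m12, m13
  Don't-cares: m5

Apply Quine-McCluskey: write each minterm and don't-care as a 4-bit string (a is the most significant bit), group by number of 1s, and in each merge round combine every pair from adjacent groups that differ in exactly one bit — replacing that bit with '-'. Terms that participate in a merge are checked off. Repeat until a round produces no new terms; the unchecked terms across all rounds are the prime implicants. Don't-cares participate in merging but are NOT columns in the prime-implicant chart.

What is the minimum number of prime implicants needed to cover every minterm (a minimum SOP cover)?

Round 0: 0000 0101✓ 1001✓ 1010✓ 1011✓ 1100✓ 1101✓
Round 1: -101 1-01 10-1 101- 110-
PIs = {-101, 0000, 1-01, 10-1, 101-, 110-}
Coverage chart:
  m0: 0000 ←essential
  m9: 1-01,10-1
  m10: 101- ←essential
  m11: 10-1,101-
  m12: 110- ←essential
  m13: -101,1-01,110-
Essential: 0000, 101-, 110-
Petrick residual → 1-01
Min cover (4 terms): a'b'c'd' + ac'd + ab'c + abc'

4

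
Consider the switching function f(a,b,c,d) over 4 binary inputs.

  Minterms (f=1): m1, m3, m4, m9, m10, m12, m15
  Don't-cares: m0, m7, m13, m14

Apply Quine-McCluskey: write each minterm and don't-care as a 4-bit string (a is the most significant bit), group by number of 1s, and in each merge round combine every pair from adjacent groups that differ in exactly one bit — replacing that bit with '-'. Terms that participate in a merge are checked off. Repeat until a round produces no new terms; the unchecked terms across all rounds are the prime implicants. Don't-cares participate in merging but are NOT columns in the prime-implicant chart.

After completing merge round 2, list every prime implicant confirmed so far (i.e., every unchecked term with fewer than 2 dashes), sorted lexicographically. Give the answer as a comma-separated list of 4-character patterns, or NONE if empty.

[col 0] 0000*, 0001*, 0011*, 0100*, 0111*, 1001*, 1010*, 1100*, 1101*, 1110*, 1111*
[col 1] -001, -100, -111, 0-00, 0-11, 00-1, 000-, 1-01, 1-10, 11-0*, 11-1*, 110-*, 111-*
[col 2] 11--
Prime implicants: -001, -100, -111, 0-00, 0-11, 00-1, 000-, 1-01, 1-10, 11--

-001, -100, -111, 0-00, 0-11, 00-1, 000-, 1-01, 1-10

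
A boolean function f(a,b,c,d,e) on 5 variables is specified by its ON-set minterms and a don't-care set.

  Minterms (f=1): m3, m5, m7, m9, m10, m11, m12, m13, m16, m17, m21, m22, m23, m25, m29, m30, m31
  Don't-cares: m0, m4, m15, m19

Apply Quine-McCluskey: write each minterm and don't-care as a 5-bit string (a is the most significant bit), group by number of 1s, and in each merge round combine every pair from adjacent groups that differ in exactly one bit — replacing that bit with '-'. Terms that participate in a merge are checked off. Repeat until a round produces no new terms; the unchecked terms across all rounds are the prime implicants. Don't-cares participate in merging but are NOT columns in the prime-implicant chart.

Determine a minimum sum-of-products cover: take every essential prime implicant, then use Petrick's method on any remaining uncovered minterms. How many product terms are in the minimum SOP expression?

7

Round 0: 00000✓ 00011✓ 00100✓ 00101✓ 00111✓ 01001✓ 01010✓ 01011✓ 01100✓ 01101✓ 01111✓ 10000✓ 10001✓ 10011✓ 10101✓ 10110✓ 10111✓ 11001✓ 11101✓ 11110✓ 11111✓
Round 1: -0000 -0011✓ -0101✓ -0111✓ -1001✓ -1101✓ -1111✓ 0-011✓ 0-100✓ 0-101✓ 0-111✓ 00-00 00-11✓ 001-1✓ 0010-✓ 01-01✓ 01-11✓ 010-1✓ 0101- 011-1✓ 0110-✓ 1-001✓ 1-101✓ 1-110✓ 1-111✓ 10-01✓ 10-11✓ 100-1✓ 1000- 101-1✓ 1011-✓ 11-01✓ 111-1✓ 1111-✓
Round 2: --101✓ --111✓ -0-11 -01-1✓ -1-01 -11-1✓ 0--11 0-1-1✓ 0-10- 01--1 1--01 1-1-1✓ 1-11- 10--1
Round 3: --1-1
PIs = {--1-1, -0-11, -0000, -1-01, 0--11, 0-10-, 00-00, 01--1, 0101-, 1--01, 1-11-, 10--1, 1000-}
Coverage chart:
  m3: -0-11,0--11
  m5: --1-1,0-10-
  m7: --1-1,-0-11,0--11
  m9: -1-01,01--1
  m10: 0101- ←essential
  m11: 0--11,01--1,0101-
  m12: 0-10- ←essential
  m13: --1-1,-1-01,0-10-,01--1
  m16: -0000,1000-
  m17: 1--01,10--1,1000-
  m21: --1-1,1--01,10--1
  m22: 1-11- ←essential
  m23: --1-1,-0-11,1-11-,10--1
  m25: -1-01,1--01
  m29: --1-1,-1-01,1--01
  m30: 1-11- ←essential
  m31: --1-1,1-11-
Essential: 0-10-, 0101-, 1-11-
Petrick residual → --1-1, -0-11, -1-01, 1000-
Min cover (7 terms): ce + b'de + bd'e + a'cd' + a'bc'd + acd + ab'c'd'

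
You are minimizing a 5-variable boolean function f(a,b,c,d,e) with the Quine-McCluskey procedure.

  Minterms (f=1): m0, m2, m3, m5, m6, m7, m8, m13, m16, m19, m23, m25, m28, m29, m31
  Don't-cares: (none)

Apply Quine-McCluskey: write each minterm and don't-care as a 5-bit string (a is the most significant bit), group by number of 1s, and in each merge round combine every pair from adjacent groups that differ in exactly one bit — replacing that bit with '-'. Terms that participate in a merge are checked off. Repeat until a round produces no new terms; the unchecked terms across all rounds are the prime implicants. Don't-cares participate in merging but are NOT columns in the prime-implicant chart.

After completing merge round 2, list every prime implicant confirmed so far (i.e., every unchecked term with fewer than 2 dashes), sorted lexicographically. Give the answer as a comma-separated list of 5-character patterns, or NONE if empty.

-0000, -1101, 0-000, 0-101, 000-0, 001-1, 1-111, 11-01, 111-1, 1110-

Round 0: 00000✓ 00010✓ 00011✓ 00101✓ 00110✓ 00111✓ 01000✓ 01101✓ 10000✓ 10011✓ 10111✓ 11001✓ 11100✓ 11101✓ 11111✓
Round 1: -0000 -0011✓ -0111✓ -1101 0-000 0-101 00-10✓ 00-11✓ 000-0 0001-✓ 001-1 0011-✓ 1-111 10-11✓ 11-01 111-1 1110-
Round 2: -0-11 00-1-
PIs = {-0-11, -0000, -1101, 0-000, 0-101, 00-1-, 000-0, 001-1, 1-111, 11-01, 111-1, 1110-}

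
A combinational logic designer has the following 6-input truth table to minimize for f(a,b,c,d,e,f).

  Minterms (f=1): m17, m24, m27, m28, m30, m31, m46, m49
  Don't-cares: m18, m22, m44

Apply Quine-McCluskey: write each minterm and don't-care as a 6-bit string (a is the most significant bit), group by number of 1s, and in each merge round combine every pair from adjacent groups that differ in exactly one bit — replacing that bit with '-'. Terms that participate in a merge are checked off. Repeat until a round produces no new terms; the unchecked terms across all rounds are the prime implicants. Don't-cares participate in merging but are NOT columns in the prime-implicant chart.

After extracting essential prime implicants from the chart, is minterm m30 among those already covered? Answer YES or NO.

Round 0: 010001✓ 010010✓ 010110✓ 011000✓ 011011✓ 011100✓ 011110✓ 011111✓ 101100✓ 101110✓ 110001✓
Round 1: -10001 01-110 010-10 011-00 011-11 0111-0 01111- 1011-0
PIs = {-10001, 01-110, 010-10, 011-00, 011-11, 0111-0, 01111-, 1011-0}
Coverage chart:
  m17: -10001 ←essential
  m24: 011-00 ←essential
  m27: 011-11 ←essential
  m28: 011-00,0111-0
  m30: 01-110,0111-0,01111-
  m31: 011-11,01111-
  m46: 1011-0 ←essential
  m49: -10001 ←essential
Essential: -10001, 011-00, 011-11, 1011-0

NO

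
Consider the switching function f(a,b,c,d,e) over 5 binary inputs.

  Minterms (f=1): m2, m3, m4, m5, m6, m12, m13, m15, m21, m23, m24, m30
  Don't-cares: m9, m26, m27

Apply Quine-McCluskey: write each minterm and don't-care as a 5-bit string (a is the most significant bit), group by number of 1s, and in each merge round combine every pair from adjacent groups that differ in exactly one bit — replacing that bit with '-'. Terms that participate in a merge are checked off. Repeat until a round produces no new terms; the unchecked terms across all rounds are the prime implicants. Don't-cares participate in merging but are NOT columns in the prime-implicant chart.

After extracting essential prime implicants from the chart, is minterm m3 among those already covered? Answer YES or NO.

Round 0: 00010✓ 00011✓ 00100✓ 00101✓ 00110✓ 01001✓ 01100✓ 01101✓ 01111✓ 10101✓ 10111✓ 11000✓ 11010✓ 11011✓ 11110✓
Round 1: -0101 0-100✓ 0-101✓ 00-10 0001- 001-0 0010-✓ 01-01 011-1 0110-✓ 101-1 11-10 110-0 1101-
Round 2: 0-10-
PIs = {-0101, 0-10-, 00-10, 0001-, 001-0, 01-01, 011-1, 101-1, 11-10, 110-0, 1101-}
Coverage chart:
  m2: 00-10,0001-
  m3: 0001- ←essential
  m4: 0-10-,001-0
  m5: -0101,0-10-
  m6: 00-10,001-0
  m12: 0-10- ←essential
  m13: 0-10-,01-01,011-1
  m15: 011-1 ←essential
  m21: -0101,101-1
  m23: 101-1 ←essential
  m24: 110-0 ←essential
  m30: 11-10 ←essential
Essential: 0-10-, 0001-, 011-1, 101-1, 11-10, 110-0

YES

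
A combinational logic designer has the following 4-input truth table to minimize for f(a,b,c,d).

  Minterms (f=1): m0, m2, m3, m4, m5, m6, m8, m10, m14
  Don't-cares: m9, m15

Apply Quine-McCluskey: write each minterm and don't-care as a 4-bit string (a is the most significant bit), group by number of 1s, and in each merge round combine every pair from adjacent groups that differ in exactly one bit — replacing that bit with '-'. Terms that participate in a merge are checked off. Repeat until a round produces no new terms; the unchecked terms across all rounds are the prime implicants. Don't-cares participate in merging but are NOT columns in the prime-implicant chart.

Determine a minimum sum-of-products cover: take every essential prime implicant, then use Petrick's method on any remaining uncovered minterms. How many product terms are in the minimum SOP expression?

size-2^0 implicants → 0000(✓)  0010(✓)  0011(✓)  0100(✓)  0101(✓)  0110(✓)  1000(✓)  1001(✓)  1010(✓)  1110(✓)  1111(✓)
size-2^1 implicants → -000(✓)  -010(✓)  -110(✓)  0-00(✓)  0-10(✓)  00-0(✓)  001-  01-0(✓)  010-  1-10(✓)  10-0(✓)  100-  111-
size-2^2 implicants → --10  -0-0  0--0
Unchecked terms (primes): --10, -0-0, 0--0, 001-, 010-, 100-, 111-
Minterm coverage:
  m0 ⊆ -0-0,0--0
  m2 ⊆ --10,-0-0,0--0,001-
  m3 ⊆ 001- [E]
  m4 ⊆ 0--0,010-
  m5 ⊆ 010- [E]
  m6 ⊆ --10,0--0
  m8 ⊆ -0-0,100-
  m10 ⊆ --10,-0-0
  m14 ⊆ --10,111-
E = {001-, 010-}
Petrick residual → --10, -0-0
Cover = cd' + b'd' + a'b'c + a'bc'  |cover|=4

4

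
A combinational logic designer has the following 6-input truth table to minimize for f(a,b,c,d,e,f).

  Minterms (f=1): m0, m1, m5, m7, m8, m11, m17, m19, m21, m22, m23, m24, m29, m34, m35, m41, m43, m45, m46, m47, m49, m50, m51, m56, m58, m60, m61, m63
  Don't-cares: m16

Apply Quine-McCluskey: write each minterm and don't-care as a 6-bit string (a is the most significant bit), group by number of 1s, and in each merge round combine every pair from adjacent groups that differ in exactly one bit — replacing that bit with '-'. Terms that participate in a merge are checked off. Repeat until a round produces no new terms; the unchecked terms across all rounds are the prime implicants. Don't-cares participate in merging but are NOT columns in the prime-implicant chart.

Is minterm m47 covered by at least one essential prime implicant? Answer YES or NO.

[col 0] 000000*, 000001*, 000101*, 000111*, 001000*, 001011*, 010000*, 010001*, 010011*, 010101*, 010110*, 010111*, 011000*, 011101*, 100010*, 100011*, 101001*, 101011*, 101101*, 101110*, 101111*, 110001*, 110010*, 110011*, 111000*, 111010*, 111100*, 111101*, 111111*
[col 1] -01011, -10001*, -10011*, -11000, -11101, 0-0000*, 0-0001*, 0-0101*, 0-0111*, 0-1000*, 00-000*, 000-01*, 00000-*, 0001-1*, 01-000*, 01-101, 010-01*, 010-11*, 0100-1*, 01000-*, 0101-1*, 01011-, 1-0010*, 1-0011*, 1-1101*, 1-1111*, 10-011, 10001-*, 101-01*, 101-11*, 1010-1*, 1011-1*, 10111-, 11-010, 1100-1*, 11001-*, 111-00, 1110-0, 1111-1*, 11110-
[col 2] -100-1, 0--000, 0-0-01, 0-000-, 0-01-1, 010--1, 1-001-, 1-11-1, 101--1
Prime implicants: -01011, -100-1, -11000, -11101, 0--000, 0-0-01, 0-000-, 0-01-1, 01-101, 010--1, 01011-, 1-001-, 1-11-1, 10-011, 101--1, 10111-, 11-010, 111-00, 1110-0, 11110-
PI chart (minterm → PIs covering it):
  0 | 0--000,0-000-
  1 | 0-0-01,0-000-
  5 | 0-0-01,0-01-1
  7 | 0-01-1  (sole → essential)
  8 | 0--000  (sole → essential)
  11 | -01011  (sole → essential)
  17 | -100-1,0-0-01,0-000-,010--1
  19 | -100-1,010--1
  21 | 0-0-01,0-01-1,01-101,010--1
  22 | 01011-  (sole → essential)
  23 | 0-01-1,010--1,01011-
  24 | -11000,0--000
  29 | -11101,01-101
  34 | 1-001-  (sole → essential)
  35 | 1-001-,10-011
  41 | 101--1  (sole → essential)
  43 | -01011,10-011,101--1
  45 | 1-11-1,101--1
  46 | 10111-  (sole → essential)
  47 | 1-11-1,101--1,10111-
  49 | -100-1  (sole → essential)
  50 | 1-001-,11-010
  51 | -100-1,1-001-
  56 | -11000,111-00,1110-0
  58 | 11-010,1110-0
  60 | 111-00,11110-
  61 | -11101,1-11-1,11110-
  63 | 1-11-1  (sole → essential)
Essential prime implicants: -01011, -100-1, 0--000, 0-01-1, 01011-, 1-001-, 1-11-1, 101--1, 10111-

YES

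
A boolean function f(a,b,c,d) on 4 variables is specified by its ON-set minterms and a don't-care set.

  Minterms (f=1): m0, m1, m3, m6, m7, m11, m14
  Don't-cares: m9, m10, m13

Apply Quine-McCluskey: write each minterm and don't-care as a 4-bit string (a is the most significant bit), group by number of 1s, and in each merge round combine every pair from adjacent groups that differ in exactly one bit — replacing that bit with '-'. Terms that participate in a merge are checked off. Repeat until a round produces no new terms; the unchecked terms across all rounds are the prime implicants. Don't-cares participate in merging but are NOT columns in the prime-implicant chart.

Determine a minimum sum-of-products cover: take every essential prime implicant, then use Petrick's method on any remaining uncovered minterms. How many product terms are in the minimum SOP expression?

4

[col 0] 0000*, 0001*, 0011*, 0110*, 0111*, 1001*, 1010*, 1011*, 1101*, 1110*
[col 1] -001*, -011*, -110, 0-11, 00-1*, 000-, 011-, 1-01, 1-10, 10-1*, 101-
[col 2] -0-1
Prime implicants: -0-1, -110, 0-11, 000-, 011-, 1-01, 1-10, 101-
PI chart (minterm → PIs covering it):
  0 | 000-  (sole → essential)
  1 | -0-1,000-
  3 | -0-1,0-11
  6 | -110,011-
  7 | 0-11,011-
  11 | -0-1,101-
  14 | -110,1-10
Essential prime implicants: 000-
Petrick residual → -0-1, -110, 0-11
Minimum SOP uses 4 PIs: b'd + bcd' + a'cd + a'b'c'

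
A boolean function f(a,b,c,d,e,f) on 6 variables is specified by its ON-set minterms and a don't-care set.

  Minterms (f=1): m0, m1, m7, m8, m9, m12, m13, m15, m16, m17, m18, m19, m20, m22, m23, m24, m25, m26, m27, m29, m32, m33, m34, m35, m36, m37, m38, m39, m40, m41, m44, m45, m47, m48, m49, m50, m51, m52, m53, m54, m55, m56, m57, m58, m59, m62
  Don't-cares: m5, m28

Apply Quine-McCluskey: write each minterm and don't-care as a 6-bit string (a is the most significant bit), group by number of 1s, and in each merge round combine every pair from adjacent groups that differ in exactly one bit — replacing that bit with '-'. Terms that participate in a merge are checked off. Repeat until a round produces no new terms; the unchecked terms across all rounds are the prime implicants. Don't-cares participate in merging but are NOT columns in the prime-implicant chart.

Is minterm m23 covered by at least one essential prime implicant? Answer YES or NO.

[col 0] 000000*, 000001*, 000101*, 000111*, 001000*, 001001*, 001100*, 001101*, 001111*, 010000*, 010001*, 010010*, 010011*, 010100*, 010110*, 010111*, 011000*, 011001*, 011010*, 011011*, 011100*, 011101*, 100000*, 100001*, 100010*, 100011*, 100100*, 100101*, 100110*, 100111*, 101000*, 101001*, 101100*, 101101*, 101111*, 110000*, 110001*, 110010*, 110011*, 110100*, 110101*, 110110*, 110111*, 111000*, 111001*, 111010*, 111011*, 111110*
[col 1] -00000*, -00001*, -00101*, -00111*, -01000*, -01001*, -01100*, -01101*, -01111*, -10000*, -10001*, -10010*, -10011*, -10100*, -10110*, -10111*, -11000*, -11001*, -11010*, -11011*, 0-0000*, 0-0001*, 0-0111*, 0-1000*, 0-1001*, 0-1100*, 0-1101*, 00-000*, 00-001*, 00-101*, 00-111*, 000-01*, 00000-*, 0001-1*, 001-00*, 001-01*, 00100-*, 0011-1*, 00110-*, 01-000*, 01-001*, 01-010*, 01-011*, 01-100*, 010-00*, 010-10*, 010-11*, 0100-0*, 0100-1*, 01000-*, 01001-*, 0101-0*, 01011-*, 011-00*, 011-01*, 0110-0*, 0110-1*, 01100-*, 01101-*, 01110-*, 1-0000*, 1-0001*, 1-0010*, 1-0011*, 1-0100*, 1-0101*, 1-0110*, 1-0111*, 1-1000*, 1-1001*, 10-000*, 10-001*, 10-100*, 10-101*, 10-111*, 100-00*, 100-01*, 100-10*, 100-11*, 1000-0*, 1000-1*, 10000-*, 10001-*, 1001-0*, 1001-1*, 10010-*, 10011-*, 101-00*, 101-01*, 10100-*, 1011-1*, 10110-*, 11-000*, 11-001*, 11-010*, 11-011*, 11-110*, 110-00*, 110-01*, 110-10*, 110-11*, 1100-0*, 1100-1*, 11000-*, 11001-*, 1101-0*, 1101-1*, 11010-*, 11011-*, 111-10*, 1110-0*, 1110-1*, 11100-*, 11101-*
[col 2] --0000*, --0001*, --0111, --1000*, --1001*, -0-000*, -0-001*, -0-101*, -0-111*, -00-01*, -0000-*, -001-1*, -01-00*, -01-01*, -0100-*, -011-1*, -0110-*, -1-000*, -1-001*, -1-010*, -1-011*, -10-00*, -10-10*, -10-11*, -100-0*, -100-1*, -1000-*, -1001-*, -101-0*, -1011-*, -110-0*, -110-1*, -1100-*, -1101-*, 0--000*, 0--001*, 0-000-*, 0-1-00*, 0-1-01*, 0-100-*, 0-110-*, 00--01*, 00-00-*, 00-1-1*, 001-0-*, 01--00, 01-0-0*, 01-0-1*, 01-00-*, 01-01-*, 010--0*, 010-1-*, 0100--*, 011-0-*, 0110--*, 1--000*, 1--001*, 1-0-00*, 1-0-01*, 1-0-10*, 1-0-11*, 1-00-0*, 1-00-1*, 1-000-*, 1-001-*, 1-01-0*, 1-01-1*, 1-010-*, 1-011-*, 1-100-*, 10--00*, 10--01*, 10-00-*, 10-1-1*, 10-10-*, 100--0*, 100--1*, 100-0-*, 100-1-*, 1000--*, 1001--*, 101-0-*, 11--10, 11-0-0*, 11-0-1*, 11-00-*, 11-01-*, 110--0*, 110--1*, 110-0-*, 110-1-*, 1100--*, 1101--*, 1110--*
[col 3] ---000*, ---001*, --000-*, --100-*, -0--01, -0-00-*, -0-1-1, -01-0-, -1-0-0*, -1-0-1*, -1-00-*, -1-01-*, -10--0, -10-1-, -100--*, -110--*, 0--00-*, 0-1-0-, 01-0--*, 1--00-*, 1-0--0*, 1-0--1*, 1-0-0-*, 1-0-1-*, 1-00--*, 1-01--*, 10--0-, 100---*, 11-0--*, 110---*
[col 4] ---00-, -1-0--, 1-0---
Prime implicants: ---00-, --0111, -0--01, -0-1-1, -01-0-, -1-0--, -10--0, -10-1-, 0-1-0-, 01--00, 1-0---, 10--0-, 11--10
PI chart (minterm → PIs covering it):
  0 | ---00-  (sole → essential)
  1 | ---00-,-0--01
  7 | --0111,-0-1-1
  8 | ---00-,-01-0-,0-1-0-
  9 | ---00-,-0--01,-01-0-,0-1-0-
  12 | -01-0-,0-1-0-
  13 | -0--01,-0-1-1,-01-0-,0-1-0-
  15 | -0-1-1  (sole → essential)
  16 | ---00-,-1-0--,-10--0,01--00
  17 | ---00-,-1-0--
  18 | -1-0--,-10--0,-10-1-
  19 | -1-0--,-10-1-
  20 | -10--0,01--00
  22 | -10--0,-10-1-
  23 | --0111,-10-1-
  24 | ---00-,-1-0--,0-1-0-,01--00
  25 | ---00-,-1-0--,0-1-0-
  26 | -1-0--  (sole → essential)
  27 | -1-0--  (sole → essential)
  29 | 0-1-0-  (sole → essential)
  32 | ---00-,1-0---,10--0-
  33 | ---00-,-0--01,1-0---,10--0-
  34 | 1-0---  (sole → essential)
  35 | 1-0---  (sole → essential)
  36 | 1-0---,10--0-
  37 | -0--01,-0-1-1,1-0---,10--0-
  38 | 1-0---  (sole → essential)
  39 | --0111,-0-1-1,1-0---
  40 | ---00-,-01-0-,10--0-
  41 | ---00-,-0--01,-01-0-,10--0-
  44 | -01-0-,10--0-
  45 | -0--01,-0-1-1,-01-0-,10--0-
  47 | -0-1-1  (sole → essential)
  48 | ---00-,-1-0--,-10--0,1-0---
  49 | ---00-,-1-0--,1-0---
  50 | -1-0--,-10--0,-10-1-,1-0---,11--10
  51 | -1-0--,-10-1-,1-0---
  52 | -10--0,1-0---
  53 | 1-0---  (sole → essential)
  54 | -10--0,-10-1-,1-0---,11--10
  55 | --0111,-10-1-,1-0---
  56 | ---00-,-1-0--
  57 | ---00-,-1-0--
  58 | -1-0--,11--10
  59 | -1-0--  (sole → essential)
  62 | 11--10  (sole → essential)
Essential prime implicants: ---00-, -0-1-1, -1-0--, 0-1-0-, 1-0---, 11--10

NO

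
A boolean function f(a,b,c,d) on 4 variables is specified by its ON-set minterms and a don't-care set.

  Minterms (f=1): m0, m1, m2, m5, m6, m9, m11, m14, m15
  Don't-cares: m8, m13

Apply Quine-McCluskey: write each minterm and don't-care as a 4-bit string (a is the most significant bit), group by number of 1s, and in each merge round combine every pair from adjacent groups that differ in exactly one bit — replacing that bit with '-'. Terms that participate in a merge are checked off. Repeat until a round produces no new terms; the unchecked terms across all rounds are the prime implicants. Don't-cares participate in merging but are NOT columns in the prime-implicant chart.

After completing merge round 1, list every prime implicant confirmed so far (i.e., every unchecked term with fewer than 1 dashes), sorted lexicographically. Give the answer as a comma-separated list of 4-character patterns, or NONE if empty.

NONE

[col 0] 0000*, 0001*, 0010*, 0101*, 0110*, 1000*, 1001*, 1011*, 1101*, 1110*, 1111*
[col 1] -000*, -001*, -101*, -110, 0-01*, 0-10, 00-0, 000-*, 1-01*, 1-11*, 10-1*, 100-*, 11-1*, 111-
[col 2] --01, -00-, 1--1
Prime implicants: --01, -00-, -110, 0-10, 00-0, 1--1, 111-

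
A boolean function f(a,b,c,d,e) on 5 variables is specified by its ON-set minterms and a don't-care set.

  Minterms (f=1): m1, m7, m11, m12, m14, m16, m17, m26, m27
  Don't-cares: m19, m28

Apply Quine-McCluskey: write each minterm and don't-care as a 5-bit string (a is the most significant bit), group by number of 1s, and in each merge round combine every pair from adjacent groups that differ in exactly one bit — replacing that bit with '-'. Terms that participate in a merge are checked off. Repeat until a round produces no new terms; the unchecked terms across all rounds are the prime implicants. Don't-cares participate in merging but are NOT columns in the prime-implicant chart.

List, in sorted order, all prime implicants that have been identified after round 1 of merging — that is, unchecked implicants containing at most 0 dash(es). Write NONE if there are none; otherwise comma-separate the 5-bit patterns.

Round 0: 00001✓ 00111 01011✓ 01100✓ 01110✓ 10000✓ 10001✓ 10011✓ 11010✓ 11011✓ 11100✓
Round 1: -0001 -1011 -1100 011-0 1-011 100-1 1000- 1101-
PIs = {-0001, -1011, -1100, 00111, 011-0, 1-011, 100-1, 1000-, 1101-}

00111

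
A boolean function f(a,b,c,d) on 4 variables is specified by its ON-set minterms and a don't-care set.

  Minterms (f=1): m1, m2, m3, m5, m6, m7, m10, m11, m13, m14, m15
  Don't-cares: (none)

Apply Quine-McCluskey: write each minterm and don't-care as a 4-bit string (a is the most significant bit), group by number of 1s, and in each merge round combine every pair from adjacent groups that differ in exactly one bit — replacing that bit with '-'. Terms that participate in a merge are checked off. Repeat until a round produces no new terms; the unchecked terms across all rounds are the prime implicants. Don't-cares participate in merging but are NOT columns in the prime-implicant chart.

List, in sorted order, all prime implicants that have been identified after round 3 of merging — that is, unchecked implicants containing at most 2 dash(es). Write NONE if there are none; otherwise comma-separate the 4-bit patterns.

-1-1, 0--1

Round 0: 0001✓ 0010✓ 0011✓ 0101✓ 0110✓ 0111✓ 1010✓ 1011✓ 1101✓ 1110✓ 1111✓
Round 1: -010✓ -011✓ -101✓ -110✓ -111✓ 0-01✓ 0-10✓ 0-11✓ 00-1✓ 001-✓ 01-1✓ 011-✓ 1-10✓ 1-11✓ 101-✓ 11-1✓ 111-✓
Round 2: --10✓ --11✓ -01-✓ -1-1 -11-✓ 0--1 0-1-✓ 1-1-✓
Round 3: --1-
PIs = {--1-, -1-1, 0--1}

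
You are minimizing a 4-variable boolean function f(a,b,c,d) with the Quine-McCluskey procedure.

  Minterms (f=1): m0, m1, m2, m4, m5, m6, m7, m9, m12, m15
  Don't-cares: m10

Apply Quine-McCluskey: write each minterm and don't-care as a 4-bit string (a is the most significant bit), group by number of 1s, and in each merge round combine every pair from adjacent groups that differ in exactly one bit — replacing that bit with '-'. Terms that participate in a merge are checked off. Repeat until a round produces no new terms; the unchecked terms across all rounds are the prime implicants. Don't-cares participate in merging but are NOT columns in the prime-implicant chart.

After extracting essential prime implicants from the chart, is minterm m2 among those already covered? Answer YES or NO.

NO

Round 0: 0000✓ 0001✓ 0010✓ 0100✓ 0101✓ 0110✓ 0111✓ 1001✓ 1010✓ 1100✓ 1111✓
Round 1: -001 -010 -100 -111 0-00✓ 0-01✓ 0-10✓ 00-0✓ 000-✓ 01-0✓ 01-1✓ 010-✓ 011-✓
Round 2: 0--0 0-0- 01--
PIs = {-001, -010, -100, -111, 0--0, 0-0-, 01--}
Coverage chart:
  m0: 0--0,0-0-
  m1: -001,0-0-
  m2: -010,0--0
  m4: -100,0--0,0-0-,01--
  m5: 0-0-,01--
  m6: 0--0,01--
  m7: -111,01--
  m9: -001 ←essential
  m12: -100 ←essential
  m15: -111 ←essential
Essential: -001, -100, -111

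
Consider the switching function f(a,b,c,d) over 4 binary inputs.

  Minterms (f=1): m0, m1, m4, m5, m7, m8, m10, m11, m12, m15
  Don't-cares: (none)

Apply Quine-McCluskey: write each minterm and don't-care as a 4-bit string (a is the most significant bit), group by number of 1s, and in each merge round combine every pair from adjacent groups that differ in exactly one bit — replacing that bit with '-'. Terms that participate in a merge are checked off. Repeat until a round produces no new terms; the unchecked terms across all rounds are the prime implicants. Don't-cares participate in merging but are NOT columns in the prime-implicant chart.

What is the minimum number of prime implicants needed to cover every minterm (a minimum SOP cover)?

4

[col 0] 0000*, 0001*, 0100*, 0101*, 0111*, 1000*, 1010*, 1011*, 1100*, 1111*
[col 1] -000*, -100*, -111, 0-00*, 0-01*, 000-*, 01-1, 010-*, 1-00*, 1-11, 10-0, 101-
[col 2] --00, 0-0-
Prime implicants: --00, -111, 0-0-, 01-1, 1-11, 10-0, 101-
PI chart (minterm → PIs covering it):
  0 | --00,0-0-
  1 | 0-0-  (sole → essential)
  4 | --00,0-0-
  5 | 0-0-,01-1
  7 | -111,01-1
  8 | --00,10-0
  10 | 10-0,101-
  11 | 1-11,101-
  12 | --00  (sole → essential)
  15 | -111,1-11
Essential prime implicants: --00, 0-0-
Petrick residual → -111, 101-
Minimum SOP uses 4 PIs: c'd' + bcd + a'c' + ab'c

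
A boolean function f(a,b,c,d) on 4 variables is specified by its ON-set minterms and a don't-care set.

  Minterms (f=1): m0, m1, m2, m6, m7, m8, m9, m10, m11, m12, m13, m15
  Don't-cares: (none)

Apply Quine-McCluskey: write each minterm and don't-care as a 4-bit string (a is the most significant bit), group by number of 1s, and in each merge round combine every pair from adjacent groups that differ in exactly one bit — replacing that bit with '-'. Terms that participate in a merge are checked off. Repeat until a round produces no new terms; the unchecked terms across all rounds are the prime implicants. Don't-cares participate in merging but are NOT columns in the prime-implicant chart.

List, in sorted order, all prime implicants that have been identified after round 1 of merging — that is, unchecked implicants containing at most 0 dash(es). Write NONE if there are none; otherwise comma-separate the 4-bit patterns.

[col 0] 0000*, 0001*, 0010*, 0110*, 0111*, 1000*, 1001*, 1010*, 1011*, 1100*, 1101*, 1111*
[col 1] -000*, -001*, -010*, -111, 0-10, 00-0*, 000-*, 011-, 1-00*, 1-01*, 1-11*, 10-0*, 10-1*, 100-*, 101-*, 11-1*, 110-*
[col 2] -0-0, -00-, 1--1, 1-0-, 10--
Prime implicants: -0-0, -00-, -111, 0-10, 011-, 1--1, 1-0-, 10--

NONE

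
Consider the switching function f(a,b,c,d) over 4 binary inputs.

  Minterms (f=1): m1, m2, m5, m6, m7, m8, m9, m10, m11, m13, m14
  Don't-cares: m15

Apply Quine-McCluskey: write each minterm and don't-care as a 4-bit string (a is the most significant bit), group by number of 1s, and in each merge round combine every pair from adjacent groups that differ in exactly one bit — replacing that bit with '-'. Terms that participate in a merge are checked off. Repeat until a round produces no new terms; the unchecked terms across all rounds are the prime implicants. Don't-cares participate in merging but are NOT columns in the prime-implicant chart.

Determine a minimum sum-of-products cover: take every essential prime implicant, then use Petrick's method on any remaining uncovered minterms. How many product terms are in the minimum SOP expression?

[col 0] 0001*, 0010*, 0101*, 0110*, 0111*, 1000*, 1001*, 1010*, 1011*, 1101*, 1110*, 1111*
[col 1] -001*, -010*, -101*, -110*, -111*, 0-01*, 0-10*, 01-1*, 011-*, 1-01*, 1-10*, 1-11*, 10-0*, 10-1*, 100-*, 101-*, 11-1*, 111-*
[col 2] --01, --10, -1-1, -11-, 1--1, 1-1-, 10--
Prime implicants: --01, --10, -1-1, -11-, 1--1, 1-1-, 10--
PI chart (minterm → PIs covering it):
  1 | --01  (sole → essential)
  2 | --10  (sole → essential)
  5 | --01,-1-1
  6 | --10,-11-
  7 | -1-1,-11-
  8 | 10--  (sole → essential)
  9 | --01,1--1,10--
  10 | --10,1-1-,10--
  11 | 1--1,1-1-,10--
  13 | --01,-1-1,1--1
  14 | --10,-11-,1-1-
Essential prime implicants: --01, --10, 10--
Petrick residual → -1-1
Minimum SOP uses 4 PIs: c'd + cd' + bd + ab'

4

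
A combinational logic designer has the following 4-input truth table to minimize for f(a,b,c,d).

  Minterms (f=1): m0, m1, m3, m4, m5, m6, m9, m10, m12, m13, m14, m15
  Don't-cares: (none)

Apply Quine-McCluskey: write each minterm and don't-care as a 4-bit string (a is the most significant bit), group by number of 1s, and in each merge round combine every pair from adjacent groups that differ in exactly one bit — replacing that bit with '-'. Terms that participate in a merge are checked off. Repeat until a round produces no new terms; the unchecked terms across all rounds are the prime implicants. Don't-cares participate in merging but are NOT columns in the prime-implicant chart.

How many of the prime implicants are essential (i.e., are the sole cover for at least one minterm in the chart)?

[col 0] 0000*, 0001*, 0011*, 0100*, 0101*, 0110*, 1001*, 1010*, 1100*, 1101*, 1110*, 1111*
[col 1] -001*, -100*, -101*, -110*, 0-00*, 0-01*, 00-1, 000-*, 01-0*, 010-*, 1-01*, 1-10, 11-0*, 11-1*, 110-*, 111-*
[col 2] --01, -1-0, -10-, 0-0-, 11--
Prime implicants: --01, -1-0, -10-, 0-0-, 00-1, 1-10, 11--
PI chart (minterm → PIs covering it):
  0 | 0-0-  (sole → essential)
  1 | --01,0-0-,00-1
  3 | 00-1  (sole → essential)
  4 | -1-0,-10-,0-0-
  5 | --01,-10-,0-0-
  6 | -1-0  (sole → essential)
  9 | --01  (sole → essential)
  10 | 1-10  (sole → essential)
  12 | -1-0,-10-,11--
  13 | --01,-10-,11--
  14 | -1-0,1-10,11--
  15 | 11--  (sole → essential)
Essential prime implicants: --01, -1-0, 0-0-, 00-1, 1-10, 11--

6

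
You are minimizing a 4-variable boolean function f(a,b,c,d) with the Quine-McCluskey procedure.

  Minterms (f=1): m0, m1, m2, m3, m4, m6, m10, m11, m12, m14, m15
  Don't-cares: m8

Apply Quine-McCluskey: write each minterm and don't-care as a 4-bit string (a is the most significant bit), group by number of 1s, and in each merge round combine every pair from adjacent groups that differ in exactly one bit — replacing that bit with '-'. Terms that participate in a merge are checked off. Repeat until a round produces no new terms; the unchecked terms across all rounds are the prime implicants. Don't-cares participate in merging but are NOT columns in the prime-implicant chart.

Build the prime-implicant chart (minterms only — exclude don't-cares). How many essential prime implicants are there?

Round 0: 0000✓ 0001✓ 0010✓ 0011✓ 0100✓ 0110✓ 1000✓ 1010✓ 1011✓ 1100✓ 1110✓ 1111✓
Round 1: -000✓ -010✓ -011✓ -100✓ -110✓ 0-00✓ 0-10✓ 00-0✓ 00-1✓ 000-✓ 001-✓ 01-0✓ 1-00✓ 1-10✓ 1-11✓ 10-0✓ 101-✓ 11-0✓ 111-✓
Round 2: --00✓ --10✓ -0-0✓ -01- -1-0✓ 0--0✓ 00-- 1--0✓ 1-1-
Round 3: ---0
PIs = {---0, -01-, 00--, 1-1-}
Coverage chart:
  m0: ---0,00--
  m1: 00-- ←essential
  m2: ---0,-01-,00--
  m3: -01-,00--
  m4: ---0 ←essential
  m6: ---0 ←essential
  m10: ---0,-01-,1-1-
  m11: -01-,1-1-
  m12: ---0 ←essential
  m14: ---0,1-1-
  m15: 1-1- ←essential
Essential: ---0, 00--, 1-1-

3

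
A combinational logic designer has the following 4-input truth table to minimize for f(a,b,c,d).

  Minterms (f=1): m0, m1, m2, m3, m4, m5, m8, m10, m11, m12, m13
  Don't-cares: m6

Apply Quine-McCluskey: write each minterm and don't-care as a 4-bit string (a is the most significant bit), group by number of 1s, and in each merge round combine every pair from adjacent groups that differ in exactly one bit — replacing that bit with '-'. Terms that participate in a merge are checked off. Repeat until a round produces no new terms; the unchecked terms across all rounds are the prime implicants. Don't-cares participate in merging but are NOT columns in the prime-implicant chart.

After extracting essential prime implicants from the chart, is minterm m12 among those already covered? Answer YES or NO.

YES

[col 0] 0000*, 0001*, 0010*, 0011*, 0100*, 0101*, 0110*, 1000*, 1010*, 1011*, 1100*, 1101*
[col 1] -000*, -010*, -011*, -100*, -101*, 0-00*, 0-01*, 0-10*, 00-0*, 00-1*, 000-*, 001-*, 01-0*, 010-*, 1-00*, 10-0*, 101-*, 110-*
[col 2] --00, -0-0, -01-, -10-, 0--0, 0-0-, 00--
Prime implicants: --00, -0-0, -01-, -10-, 0--0, 0-0-, 00--
PI chart (minterm → PIs covering it):
  0 | --00,-0-0,0--0,0-0-,00--
  1 | 0-0-,00--
  2 | -0-0,-01-,0--0,00--
  3 | -01-,00--
  4 | --00,-10-,0--0,0-0-
  5 | -10-,0-0-
  8 | --00,-0-0
  10 | -0-0,-01-
  11 | -01-  (sole → essential)
  12 | --00,-10-
  13 | -10-  (sole → essential)
Essential prime implicants: -01-, -10-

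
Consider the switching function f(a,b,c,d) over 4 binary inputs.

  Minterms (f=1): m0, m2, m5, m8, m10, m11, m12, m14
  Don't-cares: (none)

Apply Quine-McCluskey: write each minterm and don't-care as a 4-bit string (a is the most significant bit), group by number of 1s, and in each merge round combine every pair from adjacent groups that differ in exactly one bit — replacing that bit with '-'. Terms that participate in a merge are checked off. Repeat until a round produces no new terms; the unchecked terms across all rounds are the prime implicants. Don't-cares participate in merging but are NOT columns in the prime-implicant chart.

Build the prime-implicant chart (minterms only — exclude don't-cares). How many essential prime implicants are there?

[col 0] 0000*, 0010*, 0101, 1000*, 1010*, 1011*, 1100*, 1110*
[col 1] -000*, -010*, 00-0*, 1-00*, 1-10*, 10-0*, 101-, 11-0*
[col 2] -0-0, 1--0
Prime implicants: -0-0, 0101, 1--0, 101-
PI chart (minterm → PIs covering it):
  0 | -0-0  (sole → essential)
  2 | -0-0  (sole → essential)
  5 | 0101  (sole → essential)
  8 | -0-0,1--0
  10 | -0-0,1--0,101-
  11 | 101-  (sole → essential)
  12 | 1--0  (sole → essential)
  14 | 1--0  (sole → essential)
Essential prime implicants: -0-0, 0101, 1--0, 101-

4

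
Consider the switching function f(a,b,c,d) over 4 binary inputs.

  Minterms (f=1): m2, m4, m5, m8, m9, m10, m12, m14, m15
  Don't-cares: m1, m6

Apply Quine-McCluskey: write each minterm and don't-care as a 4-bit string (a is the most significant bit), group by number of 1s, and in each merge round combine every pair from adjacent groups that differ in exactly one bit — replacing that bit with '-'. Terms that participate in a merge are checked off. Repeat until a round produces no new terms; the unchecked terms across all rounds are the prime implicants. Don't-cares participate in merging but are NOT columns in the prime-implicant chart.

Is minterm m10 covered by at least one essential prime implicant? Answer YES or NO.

YES

[col 0] 0001*, 0010*, 0100*, 0101*, 0110*, 1000*, 1001*, 1010*, 1100*, 1110*, 1111*
[col 1] -001, -010*, -100*, -110*, 0-01, 0-10*, 01-0*, 010-, 1-00*, 1-10*, 10-0*, 100-, 11-0*, 111-
[col 2] --10, -1-0, 1--0
Prime implicants: --10, -001, -1-0, 0-01, 010-, 1--0, 100-, 111-
PI chart (minterm → PIs covering it):
  2 | --10  (sole → essential)
  4 | -1-0,010-
  5 | 0-01,010-
  8 | 1--0,100-
  9 | -001,100-
  10 | --10,1--0
  12 | -1-0,1--0
  14 | --10,-1-0,1--0,111-
  15 | 111-  (sole → essential)
Essential prime implicants: --10, 111-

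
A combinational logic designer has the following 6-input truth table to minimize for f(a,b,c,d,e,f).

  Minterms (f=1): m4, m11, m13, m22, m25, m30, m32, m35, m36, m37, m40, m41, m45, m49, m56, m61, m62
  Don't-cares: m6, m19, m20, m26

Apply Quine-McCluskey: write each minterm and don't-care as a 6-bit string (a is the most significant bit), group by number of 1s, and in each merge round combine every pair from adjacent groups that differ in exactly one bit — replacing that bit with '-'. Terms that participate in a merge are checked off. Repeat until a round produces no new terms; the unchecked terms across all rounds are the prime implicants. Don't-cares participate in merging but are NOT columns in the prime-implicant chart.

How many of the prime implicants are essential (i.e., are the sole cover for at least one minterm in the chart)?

size-2^0 implicants → 000100(✓)  000110(✓)  001011  001101(✓)  010011  010100(✓)  010110(✓)  011001  011010(✓)  011110(✓)  100000(✓)  100011  100100(✓)  100101(✓)  101000(✓)  101001(✓)  101101(✓)  110001  111000(✓)  111101(✓)  111110(✓)
size-2^1 implicants → -00100  -01101  -11110  0-0100(✓)  0-0110(✓)  0001-0(✓)  01-110  0101-0(✓)  011-10  1-1000  1-1101  10-000  10-101  100-00  10010-  101-01  10100-
size-2^2 implicants → 0-01-0
Unchecked terms (primes): -00100, -01101, -11110, 0-01-0, 001011, 01-110, 010011, 011-10, 011001, 1-1000, 1-1101, 10-000, 10-101, 100-00, 100011, 10010-, 101-01, 10100-, 110001
Minterm coverage:
  m4 ⊆ -00100,0-01-0
  m11 ⊆ 001011 [E]
  m13 ⊆ -01101 [E]
  m22 ⊆ 0-01-0,01-110
  m25 ⊆ 011001 [E]
  m30 ⊆ -11110,01-110,011-10
  m32 ⊆ 10-000,100-00
  m35 ⊆ 100011 [E]
  m36 ⊆ -00100,100-00,10010-
  m37 ⊆ 10-101,10010-
  m40 ⊆ 1-1000,10-000,10100-
  m41 ⊆ 101-01,10100-
  m45 ⊆ -01101,1-1101,10-101,101-01
  m49 ⊆ 110001 [E]
  m56 ⊆ 1-1000 [E]
  m61 ⊆ 1-1101 [E]
  m62 ⊆ -11110 [E]
E = {-01101, -11110, 001011, 011001, 1-1000, 1-1101, 100011, 110001}

8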